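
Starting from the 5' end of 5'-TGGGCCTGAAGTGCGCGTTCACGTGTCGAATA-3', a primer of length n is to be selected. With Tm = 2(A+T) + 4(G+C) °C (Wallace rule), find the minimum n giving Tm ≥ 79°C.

First 24 bases: TGGGCCTGAAGTGCGCGTTCACGT → Tm = 78°C (< 79°C)
First 25 bases: TGGGCCTGAAGTGCGCGTTCACGTG → Tm = 82°C (≥ 79°C)
Since every base adds ≥2°C, Tm only increases with n, so the threshold is first crossed at n = 25.

n = 25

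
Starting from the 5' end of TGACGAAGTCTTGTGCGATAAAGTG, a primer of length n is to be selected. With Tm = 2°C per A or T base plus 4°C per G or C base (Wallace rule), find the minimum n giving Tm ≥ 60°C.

n = 21

First 20 bases: TGACGAAGTCTTGTGCGATA → Tm = 58°C (< 60°C)
First 21 bases: TGACGAAGTCTTGTGCGATAA → Tm = 60°C (≥ 60°C)
Each additional base adds 2°C (A/T) or 4°C (G/C), so Tm is non-decreasing in n; n = 21 is the first length to reach 60°C.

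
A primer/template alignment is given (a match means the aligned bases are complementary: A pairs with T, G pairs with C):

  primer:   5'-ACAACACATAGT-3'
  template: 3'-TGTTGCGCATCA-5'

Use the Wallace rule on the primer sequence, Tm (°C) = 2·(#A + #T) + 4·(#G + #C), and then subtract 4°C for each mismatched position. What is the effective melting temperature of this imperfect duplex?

Primer base counts: A=6, T=2, G=1, C=3 → A+T=8, G+C=4
Perfect-match Tm = 2(8) + 4(4) = 16 + 16 = 32°C
Mismatches (positions where the bases are not complementary): 2 (at positions 6, 8)
Effective Tm = 32 − 2×4 = 32 − 8 = 24°C

24°C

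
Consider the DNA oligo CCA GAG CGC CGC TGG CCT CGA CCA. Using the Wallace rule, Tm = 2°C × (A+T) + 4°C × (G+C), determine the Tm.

C=11, T=2, A=4, G=7
A+T = 6, G+C = 18
Tm = 2×6 + 4×18 = 84°C

84°C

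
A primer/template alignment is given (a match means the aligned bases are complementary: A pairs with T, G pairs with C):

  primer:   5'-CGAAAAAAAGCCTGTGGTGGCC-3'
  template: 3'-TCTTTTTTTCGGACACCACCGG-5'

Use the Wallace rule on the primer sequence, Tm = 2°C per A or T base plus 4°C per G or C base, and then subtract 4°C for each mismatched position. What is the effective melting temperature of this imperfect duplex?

Primer base counts: A=7, T=3, G=7, C=5 → A+T=10, G+C=12
Perfect-match Tm = 2(10) + 4(12) = 20 + 48 = 68°C
Mismatches (positions where the bases are not complementary): 1 (at position 1)
Effective Tm = 68 − 1×4 = 68 − 4 = 64°C

64°C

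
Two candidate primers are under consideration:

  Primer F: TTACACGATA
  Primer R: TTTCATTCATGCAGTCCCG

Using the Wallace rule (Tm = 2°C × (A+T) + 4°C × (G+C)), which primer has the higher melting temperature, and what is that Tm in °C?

Primer F: A+T=7, G+C=3 → Tm = 2(7)+4(3) = 26°C
Primer R: A+T=10, G+C=9 → Tm = 2(10)+4(9) = 56°C
26°C vs 56°C → primer R is higher.

Primer R, 56°C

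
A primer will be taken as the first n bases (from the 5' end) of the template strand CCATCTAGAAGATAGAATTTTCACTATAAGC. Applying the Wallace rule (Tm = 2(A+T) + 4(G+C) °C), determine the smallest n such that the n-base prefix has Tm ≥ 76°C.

n = 30

First 29 bases: CCATCTAGAAGATAGAATTTTCACTATAA → Tm = 74°C (< 76°C)
First 30 bases: CCATCTAGAAGATAGAATTTTCACTATAAG → Tm = 78°C (≥ 76°C)
Since every base adds ≥2°C, Tm only increases with n, so the threshold is first crossed at n = 30.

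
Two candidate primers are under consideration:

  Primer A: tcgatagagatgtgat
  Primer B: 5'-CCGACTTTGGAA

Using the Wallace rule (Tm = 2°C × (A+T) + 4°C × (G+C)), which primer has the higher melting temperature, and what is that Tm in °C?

Primer A: A+T=10, G+C=6 → Tm = 2(10)+4(6) = 44°C
Primer B: A+T=6, G+C=6 → Tm = 2(6)+4(6) = 36°C
44°C vs 36°C → primer A is higher.

Primer A, 44°C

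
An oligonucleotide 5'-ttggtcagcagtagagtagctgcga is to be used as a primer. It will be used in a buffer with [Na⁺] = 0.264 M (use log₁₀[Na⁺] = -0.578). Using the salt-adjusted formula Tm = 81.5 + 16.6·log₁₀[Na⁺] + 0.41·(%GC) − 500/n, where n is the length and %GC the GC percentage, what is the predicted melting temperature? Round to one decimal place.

73.2°C

Length n = 25. A=6, T=6, G=9, C=4
G+C = 13, so %GC = 13/25 × 100 = 52%
Salt term: 16.6 × (-0.578) = -9.595
GC term: 0.41 × 52 = 21.32; length term: −500/25 = −20
Tm = 81.5 + (-9.595) + 21.32 − 20 = 73.225 → 73.2°C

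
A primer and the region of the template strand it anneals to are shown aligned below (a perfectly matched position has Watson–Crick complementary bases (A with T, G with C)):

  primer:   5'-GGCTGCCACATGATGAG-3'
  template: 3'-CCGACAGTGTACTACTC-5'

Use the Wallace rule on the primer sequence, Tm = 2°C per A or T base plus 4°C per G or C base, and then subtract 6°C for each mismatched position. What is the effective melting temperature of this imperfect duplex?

Primer base counts: A=4, T=3, G=6, C=4 → A+T=7, G+C=10
Perfect-match Tm = 2(7) + 4(10) = 14 + 40 = 54°C
Mismatches (positions where the bases are not complementary): 1 (at position 6)
Effective Tm = 54 − 1×6 = 54 − 6 = 48°C

48°C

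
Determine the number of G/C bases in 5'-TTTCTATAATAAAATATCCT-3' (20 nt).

3

A=8, C=3, G=0, T=9
Total G or C: 0 + 3 = 3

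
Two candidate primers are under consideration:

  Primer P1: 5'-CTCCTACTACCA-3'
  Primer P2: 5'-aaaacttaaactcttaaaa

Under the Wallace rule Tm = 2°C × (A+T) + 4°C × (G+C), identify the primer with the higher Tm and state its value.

Primer P2, 44°C

Primer P1: A+T=6, G+C=6 → Tm = 2(6)+4(6) = 36°C
Primer P2: A+T=16, G+C=3 → Tm = 2(16)+4(3) = 44°C
36°C vs 44°C → primer P2 is higher.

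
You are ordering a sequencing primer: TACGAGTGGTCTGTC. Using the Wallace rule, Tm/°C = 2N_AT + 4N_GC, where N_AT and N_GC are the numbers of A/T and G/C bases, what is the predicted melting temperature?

Counting bases: A=2, G=5, T=5, C=3
A+T = 7, G+C = 8
Tm = 2×7 + 4×8 = 46°C

46°C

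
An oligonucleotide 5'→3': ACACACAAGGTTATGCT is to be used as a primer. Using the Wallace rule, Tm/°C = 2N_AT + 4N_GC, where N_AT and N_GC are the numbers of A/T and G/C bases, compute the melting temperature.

48°C

Base counts: T=4, A=6, G=3, C=4
So N_AT = 10 and N_GC = 7.
Tm = 2×10 + 4×7 = 48°C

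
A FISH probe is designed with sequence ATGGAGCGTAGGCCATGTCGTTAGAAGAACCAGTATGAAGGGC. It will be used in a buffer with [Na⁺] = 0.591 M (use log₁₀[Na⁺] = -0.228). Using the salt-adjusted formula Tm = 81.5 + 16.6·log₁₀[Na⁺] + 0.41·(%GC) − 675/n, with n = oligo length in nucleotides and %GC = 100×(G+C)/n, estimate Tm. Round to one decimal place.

Length n = 43. Scanning the sequence gives A=13, T=8, C=7, G=15.
G+C = 22, so %GC = 22/43 × 100 = 51.163%
Salt term: 16.6 × (-0.228) = -3.785
GC term: 0.41 × 51.163 = 20.977; length term: −675/43 = −15.698
Tm = 81.5 + (-3.785) + 20.977 − 15.698 = 82.994 → 83.0°C

83.0°C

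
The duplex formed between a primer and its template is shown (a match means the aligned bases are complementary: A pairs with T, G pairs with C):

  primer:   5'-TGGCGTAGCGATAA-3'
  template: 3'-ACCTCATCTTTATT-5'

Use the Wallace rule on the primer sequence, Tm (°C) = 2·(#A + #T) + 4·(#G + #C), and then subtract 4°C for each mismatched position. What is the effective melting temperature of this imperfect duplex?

30°C

Primer base counts: A=4, T=3, G=5, C=2 → A+T=7, G+C=7
Perfect-match Tm = 2(7) + 4(7) = 14 + 28 = 42°C
Mismatches (positions where the bases are not complementary): 3 (at positions 4, 9, 10)
Effective Tm = 42 − 3×4 = 42 − 12 = 30°C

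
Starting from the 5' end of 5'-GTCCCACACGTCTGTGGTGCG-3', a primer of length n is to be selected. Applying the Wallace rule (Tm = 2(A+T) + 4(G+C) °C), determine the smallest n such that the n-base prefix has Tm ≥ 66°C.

n = 20

First 19 bases: GTCCCACACGTCTGTGGTG → Tm = 62°C (< 66°C)
First 20 bases: GTCCCACACGTCTGTGGTGC → Tm = 66°C (≥ 66°C)
Since every base adds ≥2°C, Tm only increases with n, so the threshold is first crossed at n = 20.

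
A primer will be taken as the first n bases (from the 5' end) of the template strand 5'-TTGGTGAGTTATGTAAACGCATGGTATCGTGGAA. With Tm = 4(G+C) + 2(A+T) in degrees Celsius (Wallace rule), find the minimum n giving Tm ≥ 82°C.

First 28 bases: TTGGTGAGTTATGTAAACGCATGGTATC → Tm = 78°C (< 82°C)
First 29 bases: TTGGTGAGTTATGTAAACGCATGGTATCG → Tm = 82°C (≥ 82°C)
Since every base adds ≥2°C, Tm only increases with n, so the threshold is first crossed at n = 29.

n = 29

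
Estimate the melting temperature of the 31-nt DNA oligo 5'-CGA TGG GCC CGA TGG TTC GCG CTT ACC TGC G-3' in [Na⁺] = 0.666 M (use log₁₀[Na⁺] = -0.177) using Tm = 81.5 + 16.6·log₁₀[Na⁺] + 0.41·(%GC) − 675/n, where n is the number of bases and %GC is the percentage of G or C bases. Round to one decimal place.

84.6°C

Length n = 31. Counting bases: G=11, C=10, A=3, T=7
G+C = 21, so %GC = 21/31 × 100 = 67.742%
Salt term: 16.6 × (-0.177) = -2.938
GC term: 0.41 × 67.742 = 27.774; length term: −675/31 = −21.774
Tm = 81.5 + (-2.938) + 27.774 − 21.774 = 84.562 → 84.6°C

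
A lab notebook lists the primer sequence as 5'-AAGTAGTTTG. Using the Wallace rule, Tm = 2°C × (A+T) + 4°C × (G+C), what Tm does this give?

Counting bases: G=3, A=3, C=0, T=4
AT pairs contribute 7, GC pairs contribute 3.
Tm = 4·3 + 2·7 = 12 + 14 = 26°C

26°C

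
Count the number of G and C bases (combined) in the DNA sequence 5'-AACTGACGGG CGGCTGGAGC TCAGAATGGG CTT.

Counting bases: T=6, G=13, A=7, C=7
G+C = 13 + 7 = 20

20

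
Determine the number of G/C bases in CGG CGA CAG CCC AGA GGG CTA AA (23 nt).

15

Scanning the sequence gives A=7, C=7, T=1, G=8.
G+C = 8 + 7 = 15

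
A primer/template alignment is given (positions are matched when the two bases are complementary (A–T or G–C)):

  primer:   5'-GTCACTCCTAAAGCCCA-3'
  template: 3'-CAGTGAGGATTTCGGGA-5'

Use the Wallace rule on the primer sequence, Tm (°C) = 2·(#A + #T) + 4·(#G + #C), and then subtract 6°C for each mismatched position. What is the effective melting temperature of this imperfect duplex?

46°C

Primer base counts: A=5, T=3, G=2, C=7 → A+T=8, G+C=9
Perfect-match Tm = 2(8) + 4(9) = 16 + 36 = 52°C
Mismatches (positions where the bases are not complementary): 1 (at position 17)
Effective Tm = 52 − 1×6 = 52 − 6 = 46°C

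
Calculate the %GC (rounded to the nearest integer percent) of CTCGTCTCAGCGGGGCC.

76%

T=3, A=1, G=6, C=7
G+C = 6 + 7 = 13 out of 17 bases
%GC = 13/17 × 100 = 76.47% ≈ 76%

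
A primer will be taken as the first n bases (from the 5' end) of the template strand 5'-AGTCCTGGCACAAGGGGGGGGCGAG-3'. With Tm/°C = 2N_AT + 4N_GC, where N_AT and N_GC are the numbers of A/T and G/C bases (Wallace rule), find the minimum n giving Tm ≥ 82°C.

First 23 bases: AGTCCTGGCACAAGGGGGGGGCG → Tm = 80°C (< 82°C)
First 24 bases: AGTCCTGGCACAAGGGGGGGGCGA → Tm = 82°C (≥ 82°C)
Since every base adds ≥2°C, Tm only increases with n, so the threshold is first crossed at n = 24.

n = 24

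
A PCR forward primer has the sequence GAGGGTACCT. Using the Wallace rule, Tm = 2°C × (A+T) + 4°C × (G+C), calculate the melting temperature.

Base counts: G=4, T=2, A=2, C=2
So N_AT = 4 and N_GC = 6.
Tm = 2×4 + 4×6 = 32°C

32°C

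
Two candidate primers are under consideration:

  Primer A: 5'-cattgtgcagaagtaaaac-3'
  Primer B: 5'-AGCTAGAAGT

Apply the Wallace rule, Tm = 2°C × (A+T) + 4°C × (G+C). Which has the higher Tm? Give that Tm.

Primer A, 52°C

Primer A: A+T=12, G+C=7 → Tm = 2(12)+4(7) = 52°C
Primer B: A+T=6, G+C=4 → Tm = 2(6)+4(4) = 28°C
52°C vs 28°C → primer A is higher.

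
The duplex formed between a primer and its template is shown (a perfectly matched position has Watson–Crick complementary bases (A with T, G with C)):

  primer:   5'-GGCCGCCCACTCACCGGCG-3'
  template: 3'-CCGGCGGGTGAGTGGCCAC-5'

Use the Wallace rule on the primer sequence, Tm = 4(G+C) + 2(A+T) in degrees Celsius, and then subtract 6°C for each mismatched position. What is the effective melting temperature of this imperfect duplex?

64°C

Primer base counts: A=2, T=1, G=6, C=10 → A+T=3, G+C=16
Perfect-match Tm = 2(3) + 4(16) = 6 + 64 = 70°C
Mismatches (positions where the bases are not complementary): 1 (at position 18)
Effective Tm = 70 − 1×6 = 70 − 6 = 64°C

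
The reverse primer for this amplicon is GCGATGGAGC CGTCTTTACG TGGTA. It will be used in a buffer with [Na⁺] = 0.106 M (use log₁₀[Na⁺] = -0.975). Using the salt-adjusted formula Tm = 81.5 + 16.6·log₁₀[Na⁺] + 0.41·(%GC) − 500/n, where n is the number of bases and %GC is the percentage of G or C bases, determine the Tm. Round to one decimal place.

68.3°C

Length n = 25. Base counts: C=5, A=4, T=7, G=9
G+C = 14, so %GC = 14/25 × 100 = 56%
Salt term: 16.6 × (-0.975) = -16.185
GC term: 0.41 × 56 = 22.96; length term: −500/25 = −20
Tm = 81.5 + (-16.185) + 22.96 − 20 = 68.275 → 68.3°C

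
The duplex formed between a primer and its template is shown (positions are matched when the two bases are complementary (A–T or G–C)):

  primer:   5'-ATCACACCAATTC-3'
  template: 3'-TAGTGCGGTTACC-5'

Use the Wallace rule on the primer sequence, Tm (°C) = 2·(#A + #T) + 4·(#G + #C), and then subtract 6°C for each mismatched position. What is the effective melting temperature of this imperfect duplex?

Primer base counts: A=5, T=3, G=0, C=5 → A+T=8, G+C=5
Perfect-match Tm = 2(8) + 4(5) = 16 + 20 = 36°C
Mismatches (positions where the bases are not complementary): 3 (at positions 6, 12, 13)
Effective Tm = 36 − 3×6 = 36 − 18 = 18°C

18°C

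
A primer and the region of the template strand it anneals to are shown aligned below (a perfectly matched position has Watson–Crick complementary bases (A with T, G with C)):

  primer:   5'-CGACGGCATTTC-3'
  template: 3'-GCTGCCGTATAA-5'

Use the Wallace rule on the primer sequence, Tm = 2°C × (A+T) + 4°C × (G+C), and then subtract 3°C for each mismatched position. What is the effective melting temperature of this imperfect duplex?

Primer base counts: A=2, T=3, G=3, C=4 → A+T=5, G+C=7
Perfect-match Tm = 2(5) + 4(7) = 10 + 28 = 38°C
Mismatches (positions where the bases are not complementary): 2 (at positions 10, 12)
Effective Tm = 38 − 2×3 = 38 − 6 = 32°C

32°C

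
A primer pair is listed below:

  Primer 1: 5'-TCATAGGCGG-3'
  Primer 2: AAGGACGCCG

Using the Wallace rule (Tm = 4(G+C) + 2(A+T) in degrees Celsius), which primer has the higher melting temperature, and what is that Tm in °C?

Primer 2, 34°C

Primer 1: A+T=4, G+C=6 → Tm = 2(4)+4(6) = 32°C
Primer 2: A+T=3, G+C=7 → Tm = 2(3)+4(7) = 34°C
32°C vs 34°C → primer 2 is higher.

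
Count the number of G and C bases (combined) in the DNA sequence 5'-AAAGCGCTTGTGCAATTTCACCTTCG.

Scanning the sequence gives G=5, C=7, A=6, T=8.
Total G or C: 5 + 7 = 12

12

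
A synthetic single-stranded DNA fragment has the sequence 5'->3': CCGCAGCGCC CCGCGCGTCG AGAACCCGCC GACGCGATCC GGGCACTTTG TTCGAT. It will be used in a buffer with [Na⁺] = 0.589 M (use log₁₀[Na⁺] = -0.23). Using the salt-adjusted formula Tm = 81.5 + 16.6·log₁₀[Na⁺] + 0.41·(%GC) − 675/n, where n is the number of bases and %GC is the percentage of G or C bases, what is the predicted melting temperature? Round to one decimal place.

Length n = 56. Counting bases: A=8, T=8, C=23, G=17
G+C = 40, so %GC = 40/56 × 100 = 71.429%
Salt term: 16.6 × (-0.23) = -3.818
GC term: 0.41 × 71.429 = 29.286; length term: −675/56 = −12.054
Tm = 81.5 + (-3.818) + 29.286 − 12.054 = 94.914 → 94.9°C

94.9°C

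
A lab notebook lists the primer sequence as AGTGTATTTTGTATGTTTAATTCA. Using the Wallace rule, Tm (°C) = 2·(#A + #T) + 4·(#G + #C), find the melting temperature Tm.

Base counts: C=1, G=4, A=6, T=13
So N_AT = 19 and N_GC = 5.
Tm = 4·5 + 2·19 = 20 + 38 = 58°C

58°C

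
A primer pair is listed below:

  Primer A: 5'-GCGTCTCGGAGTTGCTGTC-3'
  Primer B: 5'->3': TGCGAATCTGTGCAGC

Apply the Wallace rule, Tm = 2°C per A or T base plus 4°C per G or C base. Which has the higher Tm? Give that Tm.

Primer A: A+T=7, G+C=12 → Tm = 2(7)+4(12) = 62°C
Primer B: A+T=7, G+C=9 → Tm = 2(7)+4(9) = 50°C
62°C vs 50°C → primer A is higher.

Primer A, 62°C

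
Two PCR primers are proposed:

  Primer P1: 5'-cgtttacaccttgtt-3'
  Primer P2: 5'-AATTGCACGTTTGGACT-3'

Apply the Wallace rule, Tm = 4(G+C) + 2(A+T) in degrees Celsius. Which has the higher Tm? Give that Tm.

Primer P1: A+T=9, G+C=6 → Tm = 2(9)+4(6) = 42°C
Primer P2: A+T=10, G+C=7 → Tm = 2(10)+4(7) = 48°C
42°C vs 48°C → primer P2 is higher.

Primer P2, 48°C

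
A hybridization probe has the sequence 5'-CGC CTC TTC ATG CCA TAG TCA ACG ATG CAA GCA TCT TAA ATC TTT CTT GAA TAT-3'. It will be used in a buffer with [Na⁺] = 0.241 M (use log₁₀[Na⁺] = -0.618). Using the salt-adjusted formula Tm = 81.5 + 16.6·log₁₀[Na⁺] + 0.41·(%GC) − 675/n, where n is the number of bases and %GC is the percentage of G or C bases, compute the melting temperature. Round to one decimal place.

74.7°C

Length n = 54. Counting bases: G=7, A=15, C=14, T=18
G+C = 21, so %GC = 21/54 × 100 = 38.889%
Salt term: 16.6 × (-0.618) = -10.259
GC term: 0.41 × 38.889 = 15.944; length term: −675/54 = −12.5
Tm = 81.5 + (-10.259) + 15.944 − 12.5 = 74.685 → 74.7°C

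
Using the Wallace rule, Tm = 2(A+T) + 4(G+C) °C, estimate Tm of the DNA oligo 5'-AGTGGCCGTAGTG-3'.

Counting bases: A=2, T=3, C=2, G=6
So N_AT = 5 and N_GC = 8.
Tm = 2(5) + 4(8) = 10 + 32 = 42°C

42°C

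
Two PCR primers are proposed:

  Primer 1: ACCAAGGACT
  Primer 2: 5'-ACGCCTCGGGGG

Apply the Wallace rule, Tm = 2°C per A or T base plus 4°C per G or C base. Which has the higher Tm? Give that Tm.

Primer 1: A+T=5, G+C=5 → Tm = 2(5)+4(5) = 30°C
Primer 2: A+T=2, G+C=10 → Tm = 2(2)+4(10) = 44°C
30°C vs 44°C → primer 2 is higher.

Primer 2, 44°C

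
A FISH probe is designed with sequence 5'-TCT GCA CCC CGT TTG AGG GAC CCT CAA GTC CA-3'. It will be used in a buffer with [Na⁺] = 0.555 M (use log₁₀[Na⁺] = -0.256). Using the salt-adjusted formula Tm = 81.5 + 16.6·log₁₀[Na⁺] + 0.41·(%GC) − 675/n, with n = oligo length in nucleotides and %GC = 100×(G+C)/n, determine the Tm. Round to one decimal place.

Length n = 32. Counting bases: A=6, T=7, G=7, C=12
G+C = 19, so %GC = 19/32 × 100 = 59.375%
Salt term: 16.6 × (-0.256) = -4.25
GC term: 0.41 × 59.375 = 24.344; length term: −675/32 = −21.094
Tm = 81.5 + (-4.25) + 24.344 − 21.094 = 80.5 → 80.5°C

80.5°C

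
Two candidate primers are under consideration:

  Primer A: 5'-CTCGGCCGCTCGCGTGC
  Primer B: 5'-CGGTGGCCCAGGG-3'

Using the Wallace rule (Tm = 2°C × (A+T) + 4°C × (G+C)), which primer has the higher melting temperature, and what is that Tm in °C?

Primer A: A+T=3, G+C=14 → Tm = 2(3)+4(14) = 62°C
Primer B: A+T=2, G+C=11 → Tm = 2(2)+4(11) = 48°C
62°C vs 48°C → primer A is higher.

Primer A, 62°C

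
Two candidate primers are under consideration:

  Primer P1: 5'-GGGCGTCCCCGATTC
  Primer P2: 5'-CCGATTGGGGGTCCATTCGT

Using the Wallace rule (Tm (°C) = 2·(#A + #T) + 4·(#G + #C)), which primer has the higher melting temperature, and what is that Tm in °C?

Primer P2, 64°C

Primer P1: A+T=4, G+C=11 → Tm = 2(4)+4(11) = 52°C
Primer P2: A+T=8, G+C=12 → Tm = 2(8)+4(12) = 64°C
52°C vs 64°C → primer P2 is higher.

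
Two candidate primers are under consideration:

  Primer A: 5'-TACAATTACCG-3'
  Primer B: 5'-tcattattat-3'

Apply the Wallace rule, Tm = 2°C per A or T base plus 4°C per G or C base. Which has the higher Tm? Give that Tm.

Primer A: A+T=7, G+C=4 → Tm = 2(7)+4(4) = 30°C
Primer B: A+T=9, G+C=1 → Tm = 2(9)+4(1) = 22°C
30°C vs 22°C → primer A is higher.

Primer A, 30°C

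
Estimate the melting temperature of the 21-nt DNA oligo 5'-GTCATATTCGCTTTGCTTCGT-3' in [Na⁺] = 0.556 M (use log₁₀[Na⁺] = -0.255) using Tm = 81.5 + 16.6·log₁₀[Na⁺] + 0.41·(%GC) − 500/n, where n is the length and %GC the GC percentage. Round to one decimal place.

Length n = 21. Base counts: G=4, A=2, T=10, C=5
G+C = 9, so %GC = 9/21 × 100 = 42.857%
Salt term: 16.6 × (-0.255) = -4.233
GC term: 0.41 × 42.857 = 17.571; length term: −500/21 = −23.81
Tm = 81.5 + (-4.233) + 17.571 − 23.81 = 71.028 → 71.0°C

71.0°C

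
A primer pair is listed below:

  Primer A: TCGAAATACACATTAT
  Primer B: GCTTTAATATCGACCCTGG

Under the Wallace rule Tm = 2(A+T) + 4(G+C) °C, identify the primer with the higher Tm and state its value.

Primer A: A+T=12, G+C=4 → Tm = 2(12)+4(4) = 40°C
Primer B: A+T=10, G+C=9 → Tm = 2(10)+4(9) = 56°C
40°C vs 56°C → primer B is higher.

Primer B, 56°C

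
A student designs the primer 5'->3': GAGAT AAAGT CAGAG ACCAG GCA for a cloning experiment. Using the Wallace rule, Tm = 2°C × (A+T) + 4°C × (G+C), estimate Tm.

Scanning the sequence gives T=2, A=10, G=7, C=4.
So N_AT = 12 and N_GC = 11.
Tm = 2×12 + 4×11 = 68°C

68°C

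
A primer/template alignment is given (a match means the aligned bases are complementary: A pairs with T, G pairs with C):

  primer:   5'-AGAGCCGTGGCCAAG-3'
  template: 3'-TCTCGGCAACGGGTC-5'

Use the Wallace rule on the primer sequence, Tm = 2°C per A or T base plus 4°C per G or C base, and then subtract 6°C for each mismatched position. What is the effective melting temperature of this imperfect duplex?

38°C

Primer base counts: A=4, T=1, G=6, C=4 → A+T=5, G+C=10
Perfect-match Tm = 2(5) + 4(10) = 10 + 40 = 50°C
Mismatches (positions where the bases are not complementary): 2 (at positions 9, 13)
Effective Tm = 50 − 2×6 = 50 − 12 = 38°C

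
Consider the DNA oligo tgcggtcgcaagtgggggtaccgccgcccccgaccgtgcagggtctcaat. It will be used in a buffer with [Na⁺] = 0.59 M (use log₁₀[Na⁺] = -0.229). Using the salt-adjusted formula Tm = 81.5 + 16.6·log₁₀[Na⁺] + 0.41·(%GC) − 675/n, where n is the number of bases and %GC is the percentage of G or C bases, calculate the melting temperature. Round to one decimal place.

92.9°C

Length n = 50. Base counts: A=7, C=17, G=18, T=8
G+C = 35, so %GC = 35/50 × 100 = 70%
Salt term: 16.6 × (-0.229) = -3.801
GC term: 0.41 × 70 = 28.7; length term: −675/50 = −13.5
Tm = 81.5 + (-3.801) + 28.7 − 13.5 = 92.899 → 92.9°C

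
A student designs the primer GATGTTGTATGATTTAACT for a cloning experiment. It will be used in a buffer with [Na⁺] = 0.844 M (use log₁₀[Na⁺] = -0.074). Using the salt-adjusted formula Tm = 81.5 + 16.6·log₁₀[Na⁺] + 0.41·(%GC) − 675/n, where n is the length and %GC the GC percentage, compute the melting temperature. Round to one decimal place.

55.5°C

Length n = 19. Counting bases: C=1, T=9, G=4, A=5
G+C = 5, so %GC = 5/19 × 100 = 26.316%
Salt term: 16.6 × (-0.074) = -1.228
GC term: 0.41 × 26.316 = 10.79; length term: −675/19 = −35.526
Tm = 81.5 + (-1.228) + 10.79 − 35.526 = 55.536 → 55.5°C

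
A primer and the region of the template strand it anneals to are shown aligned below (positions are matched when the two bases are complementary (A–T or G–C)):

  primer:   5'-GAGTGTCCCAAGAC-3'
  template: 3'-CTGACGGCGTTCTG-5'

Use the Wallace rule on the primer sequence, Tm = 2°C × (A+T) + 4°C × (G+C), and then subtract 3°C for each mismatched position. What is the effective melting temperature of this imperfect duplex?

Primer base counts: A=4, T=2, G=4, C=4 → A+T=6, G+C=8
Perfect-match Tm = 2(6) + 4(8) = 12 + 32 = 44°C
Mismatches (positions where the bases are not complementary): 3 (at positions 3, 6, 8)
Effective Tm = 44 − 3×3 = 44 − 9 = 35°C

35°C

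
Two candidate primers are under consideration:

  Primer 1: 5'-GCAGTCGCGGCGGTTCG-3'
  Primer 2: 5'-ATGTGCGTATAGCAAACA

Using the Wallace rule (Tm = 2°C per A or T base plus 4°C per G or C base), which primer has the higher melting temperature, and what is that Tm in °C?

Primer 1, 60°C

Primer 1: A+T=4, G+C=13 → Tm = 2(4)+4(13) = 60°C
Primer 2: A+T=11, G+C=7 → Tm = 2(11)+4(7) = 50°C
60°C vs 50°C → primer 1 is higher.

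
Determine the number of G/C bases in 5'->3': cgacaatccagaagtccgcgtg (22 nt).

Base counts: T=3, G=6, A=6, C=7
G+C = 6 + 7 = 13

13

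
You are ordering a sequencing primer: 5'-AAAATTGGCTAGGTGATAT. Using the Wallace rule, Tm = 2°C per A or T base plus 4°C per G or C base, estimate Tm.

C=1, T=6, A=7, G=5
A+T = 13, G+C = 6
Tm = 2(13) + 4(6) = 26 + 24 = 50°C

50°C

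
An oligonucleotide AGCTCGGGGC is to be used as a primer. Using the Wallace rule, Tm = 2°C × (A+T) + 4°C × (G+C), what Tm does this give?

Counting bases: T=1, C=3, A=1, G=5
A+T = 2, G+C = 8
Tm = 4·8 + 2·2 = 32 + 4 = 36°C

36°C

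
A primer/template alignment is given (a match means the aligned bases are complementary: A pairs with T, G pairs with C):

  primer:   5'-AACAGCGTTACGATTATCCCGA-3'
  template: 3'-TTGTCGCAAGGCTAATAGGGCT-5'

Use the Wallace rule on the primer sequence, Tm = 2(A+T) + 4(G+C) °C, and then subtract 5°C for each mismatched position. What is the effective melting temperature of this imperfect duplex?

59°C

Primer base counts: A=7, T=5, G=4, C=6 → A+T=12, G+C=10
Perfect-match Tm = 2(12) + 4(10) = 24 + 40 = 64°C
Mismatches (positions where the bases are not complementary): 1 (at position 10)
Effective Tm = 64 − 1×5 = 64 − 5 = 59°C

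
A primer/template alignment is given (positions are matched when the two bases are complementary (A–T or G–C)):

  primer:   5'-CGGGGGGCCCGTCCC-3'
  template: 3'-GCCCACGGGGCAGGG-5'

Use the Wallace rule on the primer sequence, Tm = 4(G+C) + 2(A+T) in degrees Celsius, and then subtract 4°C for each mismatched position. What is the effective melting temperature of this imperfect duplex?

Primer base counts: A=0, T=1, G=7, C=7 → A+T=1, G+C=14
Perfect-match Tm = 2(1) + 4(14) = 2 + 56 = 58°C
Mismatches (positions where the bases are not complementary): 2 (at positions 5, 7)
Effective Tm = 58 − 2×4 = 58 − 8 = 50°C

50°C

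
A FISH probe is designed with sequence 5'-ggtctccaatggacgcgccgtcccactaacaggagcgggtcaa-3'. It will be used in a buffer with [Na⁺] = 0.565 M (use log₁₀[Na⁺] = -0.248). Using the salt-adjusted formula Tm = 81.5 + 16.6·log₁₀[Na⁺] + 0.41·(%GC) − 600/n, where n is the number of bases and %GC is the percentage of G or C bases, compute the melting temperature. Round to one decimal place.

89.2°C

Length n = 43. G=13, C=14, T=6, A=10
G+C = 27, so %GC = 27/43 × 100 = 62.791%
Salt term: 16.6 × (-0.248) = -4.117
GC term: 0.41 × 62.791 = 25.744; length term: −600/43 = −13.953
Tm = 81.5 + (-4.117) + 25.744 − 13.953 = 89.174 → 89.2°C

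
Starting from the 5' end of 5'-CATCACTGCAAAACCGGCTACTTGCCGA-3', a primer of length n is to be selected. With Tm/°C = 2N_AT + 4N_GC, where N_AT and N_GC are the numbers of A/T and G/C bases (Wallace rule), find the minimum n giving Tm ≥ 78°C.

First 25 bases: CATCACTGCAAAACCGGCTACTTGC → Tm = 76°C (< 78°C)
First 26 bases: CATCACTGCAAAACCGGCTACTTGCC → Tm = 80°C (≥ 78°C)
Each additional base adds 2°C (A/T) or 4°C (G/C), so Tm is non-decreasing in n; n = 26 is the first length to reach 78°C.

n = 26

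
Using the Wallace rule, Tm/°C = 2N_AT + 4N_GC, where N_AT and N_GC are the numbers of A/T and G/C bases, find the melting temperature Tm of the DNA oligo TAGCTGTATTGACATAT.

44°C

Counting bases: G=3, T=7, A=5, C=2
AT pairs contribute 12, GC pairs contribute 5.
Tm = 4·5 + 2·12 = 20 + 24 = 44°C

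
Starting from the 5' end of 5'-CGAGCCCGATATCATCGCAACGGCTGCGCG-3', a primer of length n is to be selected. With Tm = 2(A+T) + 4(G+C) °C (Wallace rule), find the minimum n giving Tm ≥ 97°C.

First 29 bases: CGAGCCCGATATCATCGCAACGGCTGCGC → Tm = 96°C (< 97°C)
First 30 bases: CGAGCCCGATATCATCGCAACGGCTGCGCG → Tm = 100°C (≥ 97°C)
Each additional base adds 2°C (A/T) or 4°C (G/C), so Tm is non-decreasing in n; n = 30 is the first length to reach 97°C.

n = 30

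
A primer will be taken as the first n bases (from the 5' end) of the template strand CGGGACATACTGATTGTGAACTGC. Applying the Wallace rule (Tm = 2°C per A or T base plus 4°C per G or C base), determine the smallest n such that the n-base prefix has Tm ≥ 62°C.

First 20 bases: CGGGACATACTGATTGTGAA → Tm = 58°C (< 62°C)
First 21 bases: CGGGACATACTGATTGTGAAC → Tm = 62°C (≥ 62°C)
Since every base adds ≥2°C, Tm only increases with n, so the threshold is first crossed at n = 21.

n = 21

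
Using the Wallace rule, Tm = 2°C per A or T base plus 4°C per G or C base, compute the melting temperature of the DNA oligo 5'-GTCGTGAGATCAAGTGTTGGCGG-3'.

72°C

Base counts: A=4, T=6, G=10, C=3
A+T = 10, G+C = 13
Tm = 4·13 + 2·10 = 52 + 20 = 72°C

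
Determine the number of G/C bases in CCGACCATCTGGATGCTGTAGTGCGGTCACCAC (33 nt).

20

T=7, A=6, C=11, G=9
Total G or C: 9 + 11 = 20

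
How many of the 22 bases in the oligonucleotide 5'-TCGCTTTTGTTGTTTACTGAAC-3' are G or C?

8

Base counts: T=11, G=4, C=4, A=3
G+C = 4 + 4 = 8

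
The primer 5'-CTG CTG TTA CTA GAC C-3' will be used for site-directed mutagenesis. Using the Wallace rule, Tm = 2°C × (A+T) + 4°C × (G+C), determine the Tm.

48°C

C=5, T=5, G=3, A=3
So N_AT = 8 and N_GC = 8.
Tm = 4·8 + 2·8 = 32 + 16 = 48°C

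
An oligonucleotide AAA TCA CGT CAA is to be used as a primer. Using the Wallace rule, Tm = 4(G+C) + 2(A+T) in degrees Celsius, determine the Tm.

Base counts: G=1, C=3, T=2, A=6
AT pairs contribute 8, GC pairs contribute 4.
Tm = 2×8 + 4×4 = 32°C

32°C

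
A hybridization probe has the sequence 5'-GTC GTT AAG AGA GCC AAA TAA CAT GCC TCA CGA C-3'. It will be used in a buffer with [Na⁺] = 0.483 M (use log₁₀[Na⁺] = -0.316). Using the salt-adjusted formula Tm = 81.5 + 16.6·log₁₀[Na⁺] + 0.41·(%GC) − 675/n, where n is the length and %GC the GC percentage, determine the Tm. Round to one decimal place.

Length n = 34. T=6, C=9, A=12, G=7
G+C = 16, so %GC = 16/34 × 100 = 47.059%
Salt term: 16.6 × (-0.316) = -5.246
GC term: 0.41 × 47.059 = 19.294; length term: −675/34 = −19.853
Tm = 81.5 + (-5.246) + 19.294 − 19.853 = 75.695 → 75.7°C

75.7°C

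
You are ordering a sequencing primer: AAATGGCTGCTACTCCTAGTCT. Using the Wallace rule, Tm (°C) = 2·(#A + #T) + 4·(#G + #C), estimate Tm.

64°C

Scanning the sequence gives A=5, C=6, T=7, G=4.
A+T = 12, G+C = 10
Tm = 4·10 + 2·12 = 40 + 24 = 64°C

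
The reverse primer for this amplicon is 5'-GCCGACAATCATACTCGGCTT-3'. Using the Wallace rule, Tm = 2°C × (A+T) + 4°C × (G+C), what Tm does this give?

64°C

Base counts: T=5, A=5, G=4, C=7
AT pairs contribute 10, GC pairs contribute 11.
Tm = 2(10) + 4(11) = 20 + 44 = 64°C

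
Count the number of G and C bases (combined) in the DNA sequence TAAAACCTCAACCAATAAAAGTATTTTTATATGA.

Counting bases: A=16, C=5, T=11, G=2
G+C = 2 + 5 = 7

7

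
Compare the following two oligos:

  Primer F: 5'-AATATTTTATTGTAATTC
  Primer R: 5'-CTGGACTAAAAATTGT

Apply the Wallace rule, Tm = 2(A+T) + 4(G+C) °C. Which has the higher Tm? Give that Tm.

Primer F: A+T=16, G+C=2 → Tm = 2(16)+4(2) = 40°C
Primer R: A+T=11, G+C=5 → Tm = 2(11)+4(5) = 42°C
40°C vs 42°C → primer R is higher.

Primer R, 42°C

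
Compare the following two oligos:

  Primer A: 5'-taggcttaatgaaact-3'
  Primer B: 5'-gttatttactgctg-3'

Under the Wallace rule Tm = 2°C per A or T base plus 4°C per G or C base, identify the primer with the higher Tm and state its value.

Primer A: A+T=11, G+C=5 → Tm = 2(11)+4(5) = 42°C
Primer B: A+T=9, G+C=5 → Tm = 2(9)+4(5) = 38°C
42°C vs 38°C → primer A is higher.

Primer A, 42°C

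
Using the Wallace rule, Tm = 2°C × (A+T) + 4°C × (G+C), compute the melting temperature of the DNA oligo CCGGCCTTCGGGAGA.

52°C

Scanning the sequence gives G=6, A=2, T=2, C=5.
So N_AT = 4 and N_GC = 11.
Tm = 2×4 + 4×11 = 52°C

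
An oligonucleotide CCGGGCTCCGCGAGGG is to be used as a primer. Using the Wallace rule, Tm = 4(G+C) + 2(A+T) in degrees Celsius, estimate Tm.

Scanning the sequence gives T=1, C=6, A=1, G=8.
AT pairs contribute 2, GC pairs contribute 14.
Tm = 4·14 + 2·2 = 56 + 4 = 60°C

60°C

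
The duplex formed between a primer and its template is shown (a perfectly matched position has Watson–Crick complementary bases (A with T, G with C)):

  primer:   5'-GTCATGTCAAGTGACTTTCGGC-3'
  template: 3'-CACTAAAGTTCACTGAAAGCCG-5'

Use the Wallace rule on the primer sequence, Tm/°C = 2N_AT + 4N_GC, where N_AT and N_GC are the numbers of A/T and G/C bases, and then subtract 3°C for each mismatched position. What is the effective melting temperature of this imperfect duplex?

60°C

Primer base counts: A=4, T=7, G=6, C=5 → A+T=11, G+C=11
Perfect-match Tm = 2(11) + 4(11) = 22 + 44 = 66°C
Mismatches (positions where the bases are not complementary): 2 (at positions 3, 6)
Effective Tm = 66 − 2×3 = 66 − 6 = 60°C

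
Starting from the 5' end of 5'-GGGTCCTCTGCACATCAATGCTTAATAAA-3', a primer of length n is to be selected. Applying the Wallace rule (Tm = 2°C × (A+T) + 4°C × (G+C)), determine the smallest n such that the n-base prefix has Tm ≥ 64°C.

First 20 bases: GGGTCCTCTGCACATCAATG → Tm = 62°C (< 64°C)
First 21 bases: GGGTCCTCTGCACATCAATGC → Tm = 66°C (≥ 64°C)
Each additional base adds 2°C (A/T) or 4°C (G/C), so Tm is non-decreasing in n; n = 21 is the first length to reach 64°C.

n = 21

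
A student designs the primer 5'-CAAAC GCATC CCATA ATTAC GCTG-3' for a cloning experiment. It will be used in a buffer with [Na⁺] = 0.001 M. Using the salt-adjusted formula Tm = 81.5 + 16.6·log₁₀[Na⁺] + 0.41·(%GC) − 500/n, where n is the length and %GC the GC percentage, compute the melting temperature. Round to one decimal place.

29.7°C

Length n = 24. Base counts: C=8, A=8, T=5, G=3
G+C = 11, so %GC = 11/24 × 100 = 45.833%
Salt term: 16.6 × (-3) = -49.8
GC term: 0.41 × 45.833 = 18.792; length term: −500/24 = −20.833
Tm = 81.5 + (-49.8) + 18.792 − 20.833 = 29.659 → 29.7°C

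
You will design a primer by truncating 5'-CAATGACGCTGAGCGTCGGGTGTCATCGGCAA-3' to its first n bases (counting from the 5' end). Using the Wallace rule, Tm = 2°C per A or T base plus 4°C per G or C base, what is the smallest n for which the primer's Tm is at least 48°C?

n = 15

First 14 bases: CAATGACGCTGAGC → Tm = 44°C (< 48°C)
First 15 bases: CAATGACGCTGAGCG → Tm = 48°C (≥ 48°C)
Each additional base adds 2°C (A/T) or 4°C (G/C), so Tm is non-decreasing in n; n = 15 is the first length to reach 48°C.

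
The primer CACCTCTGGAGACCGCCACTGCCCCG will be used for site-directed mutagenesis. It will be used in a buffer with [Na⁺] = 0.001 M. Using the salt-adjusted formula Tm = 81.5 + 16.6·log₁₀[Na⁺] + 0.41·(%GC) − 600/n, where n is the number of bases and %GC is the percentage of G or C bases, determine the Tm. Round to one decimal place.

Length n = 26. Base counts: G=6, C=13, A=4, T=3
G+C = 19, so %GC = 19/26 × 100 = 73.077%
Salt term: 16.6 × (-3) = -49.8
GC term: 0.41 × 73.077 = 29.962; length term: −600/26 = −23.077
Tm = 81.5 + (-49.8) + 29.962 − 23.077 = 38.585 → 38.6°C

38.6°C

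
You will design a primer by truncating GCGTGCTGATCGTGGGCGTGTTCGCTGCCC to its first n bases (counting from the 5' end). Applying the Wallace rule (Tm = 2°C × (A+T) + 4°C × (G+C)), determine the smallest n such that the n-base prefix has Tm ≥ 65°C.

First 19 bases: GCGTGCTGATCGTGGGCGT → Tm = 64°C (< 65°C)
First 20 bases: GCGTGCTGATCGTGGGCGTG → Tm = 68°C (≥ 65°C)
Each additional base adds 2°C (A/T) or 4°C (G/C), so Tm is non-decreasing in n; n = 20 is the first length to reach 65°C.

n = 20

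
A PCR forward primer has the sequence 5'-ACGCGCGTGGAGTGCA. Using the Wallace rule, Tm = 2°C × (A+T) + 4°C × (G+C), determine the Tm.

Counting bases: T=2, A=3, G=7, C=4
A+T = 5, G+C = 11
Tm = 4·11 + 2·5 = 44 + 10 = 54°C

54°C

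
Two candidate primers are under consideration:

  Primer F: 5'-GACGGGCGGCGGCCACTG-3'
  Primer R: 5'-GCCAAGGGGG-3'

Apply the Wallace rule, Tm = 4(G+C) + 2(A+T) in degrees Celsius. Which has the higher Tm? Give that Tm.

Primer F, 66°C

Primer F: A+T=3, G+C=15 → Tm = 2(3)+4(15) = 66°C
Primer R: A+T=2, G+C=8 → Tm = 2(2)+4(8) = 36°C
66°C vs 36°C → primer F is higher.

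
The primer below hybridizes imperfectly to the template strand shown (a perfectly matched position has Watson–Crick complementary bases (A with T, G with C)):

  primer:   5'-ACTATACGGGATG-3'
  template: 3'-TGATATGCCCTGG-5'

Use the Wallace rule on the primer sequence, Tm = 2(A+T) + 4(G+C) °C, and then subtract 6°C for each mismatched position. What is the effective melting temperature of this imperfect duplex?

Primer base counts: A=4, T=3, G=4, C=2 → A+T=7, G+C=6
Perfect-match Tm = 2(7) + 4(6) = 14 + 24 = 38°C
Mismatches (positions where the bases are not complementary): 2 (at positions 12, 13)
Effective Tm = 38 − 2×6 = 38 − 12 = 26°C

26°C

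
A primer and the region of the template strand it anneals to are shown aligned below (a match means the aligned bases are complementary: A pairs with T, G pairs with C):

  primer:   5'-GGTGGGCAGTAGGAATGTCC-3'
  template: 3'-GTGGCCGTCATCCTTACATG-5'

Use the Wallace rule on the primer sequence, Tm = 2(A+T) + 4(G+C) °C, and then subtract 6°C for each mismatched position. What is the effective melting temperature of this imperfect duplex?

34°C

Primer base counts: A=4, T=4, G=9, C=3 → A+T=8, G+C=12
Perfect-match Tm = 2(8) + 4(12) = 16 + 48 = 64°C
Mismatches (positions where the bases are not complementary): 5 (at positions 1, 2, 3, 4, 19)
Effective Tm = 64 − 5×6 = 64 − 30 = 34°C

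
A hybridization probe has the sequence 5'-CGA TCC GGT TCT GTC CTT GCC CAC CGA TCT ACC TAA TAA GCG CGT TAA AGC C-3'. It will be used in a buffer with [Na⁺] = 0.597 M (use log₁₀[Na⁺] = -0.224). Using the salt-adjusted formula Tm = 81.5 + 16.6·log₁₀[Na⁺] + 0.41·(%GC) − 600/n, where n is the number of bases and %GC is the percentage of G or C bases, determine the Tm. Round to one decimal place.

88.3°C

Length n = 52. Base counts: T=13, G=10, A=11, C=18
G+C = 28, so %GC = 28/52 × 100 = 53.846%
Salt term: 16.6 × (-0.224) = -3.718
GC term: 0.41 × 53.846 = 22.077; length term: −600/52 = −11.538
Tm = 81.5 + (-3.718) + 22.077 − 11.538 = 88.321 → 88.3°C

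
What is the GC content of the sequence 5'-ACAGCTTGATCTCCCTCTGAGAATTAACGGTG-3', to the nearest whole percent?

Counting bases: A=8, G=7, C=8, T=9
G+C = 7 + 8 = 15 out of 32 bases
%GC = 15/32 × 100 = 46.88% ≈ 47%

47%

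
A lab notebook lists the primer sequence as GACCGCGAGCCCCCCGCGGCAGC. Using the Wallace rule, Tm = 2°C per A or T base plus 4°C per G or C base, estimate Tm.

G=8, A=3, T=0, C=12
A+T = 3, G+C = 20
Tm = 4·20 + 2·3 = 80 + 6 = 86°C

86°C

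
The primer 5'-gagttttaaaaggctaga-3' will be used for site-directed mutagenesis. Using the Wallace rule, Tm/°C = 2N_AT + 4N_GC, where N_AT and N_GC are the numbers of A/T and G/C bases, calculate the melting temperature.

48°C

Scanning the sequence gives T=5, A=7, C=1, G=5.
AT pairs contribute 12, GC pairs contribute 6.
Tm = 2(12) + 4(6) = 24 + 24 = 48°C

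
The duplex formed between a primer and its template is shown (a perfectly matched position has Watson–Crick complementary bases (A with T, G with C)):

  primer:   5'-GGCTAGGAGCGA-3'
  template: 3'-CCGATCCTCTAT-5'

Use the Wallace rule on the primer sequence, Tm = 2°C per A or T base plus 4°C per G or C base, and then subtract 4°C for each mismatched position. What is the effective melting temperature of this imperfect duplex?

32°C

Primer base counts: A=3, T=1, G=6, C=2 → A+T=4, G+C=8
Perfect-match Tm = 2(4) + 4(8) = 8 + 32 = 40°C
Mismatches (positions where the bases are not complementary): 2 (at positions 10, 11)
Effective Tm = 40 − 2×4 = 40 − 8 = 32°C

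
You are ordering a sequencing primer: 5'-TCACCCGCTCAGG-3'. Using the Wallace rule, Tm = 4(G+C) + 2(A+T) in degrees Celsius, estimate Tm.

Counting bases: A=2, G=3, C=6, T=2
AT pairs contribute 4, GC pairs contribute 9.
Tm = 2×4 + 4×9 = 44°C

44°C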